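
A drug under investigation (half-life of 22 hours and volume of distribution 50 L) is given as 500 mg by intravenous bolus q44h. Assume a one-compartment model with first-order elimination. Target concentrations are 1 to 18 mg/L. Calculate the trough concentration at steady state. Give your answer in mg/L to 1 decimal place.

3.3 mg/L

The dosing interval is 2 half-lives, so f = 2^(−2) = 0.25.
Accumulation ratio R = 1/(1 − f) = 1/0.75 = 4/3.
Single-dose peak C₀ = D/Vd = 500/50 = 10 mg/L.
Steady-state peak Cmax,ss = C₀·R = 10 × 4/3 ≈ 13.333 mg/L.
Steady-state trough Cmin,ss = Cmax,ss·f ≈ 13.333 × 0.25 ≈ 3.333 mg/L.
Trough 3.3 mg/L vs MEC 1 mg/L: adequate.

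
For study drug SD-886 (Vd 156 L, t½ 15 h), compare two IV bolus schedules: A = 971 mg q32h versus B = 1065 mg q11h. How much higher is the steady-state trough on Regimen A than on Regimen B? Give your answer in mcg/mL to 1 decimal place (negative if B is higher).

Regimen A: f = (1/2)^(32/15) ≈ 0.2279; Cmin,ss = (971/156)·f/(1−f) ≈ 1.837 mcg/mL.
Regimen B: f = (1/2)^(11/15) ≈ 0.6015; Cmin,ss = (1065/156)·f/(1−f) ≈ 10.305 mcg/mL.
Difference ≈ 1.837 − 10.305 ≈ -8.468 mcg/mL.

-8.5 mcg/mL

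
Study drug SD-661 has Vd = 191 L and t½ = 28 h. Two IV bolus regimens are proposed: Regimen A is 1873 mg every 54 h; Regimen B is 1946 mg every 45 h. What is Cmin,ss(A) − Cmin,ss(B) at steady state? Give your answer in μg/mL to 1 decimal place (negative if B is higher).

-1.5 μg/mL

Regimen A: f = (1/2)^(54/28) ≈ 0.2627; Cmin,ss = (1873/191)·f/(1−f) ≈ 3.494 μg/mL.
Regimen B: f = (1/2)^(45/28) ≈ 0.3282; Cmin,ss = (1946/191)·f/(1−f) ≈ 4.977 μg/mL.
Difference ≈ 3.494 − 4.977 ≈ -1.483 μg/mL.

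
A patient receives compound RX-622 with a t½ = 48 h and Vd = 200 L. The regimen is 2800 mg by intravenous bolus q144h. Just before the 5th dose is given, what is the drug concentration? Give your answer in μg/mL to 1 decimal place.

2.0 μg/mL

f = (1/2)^(τ/t½) = (1/2)^(144/48) ≈ 0.1250.
C₀ = D/Vd = 2800/200 ≈ 14.000 μg/mL.
Before the 5th dose, 4 doses have been given. Superposition: Cmin = C₀·(f + f² + … + f^4).
≈ 14.000 × (0.1250 + 0.0156 + 0.0020 + 0.0002) ≈ 14.000 × 0.1428 ≈ 1.999 μg/mL.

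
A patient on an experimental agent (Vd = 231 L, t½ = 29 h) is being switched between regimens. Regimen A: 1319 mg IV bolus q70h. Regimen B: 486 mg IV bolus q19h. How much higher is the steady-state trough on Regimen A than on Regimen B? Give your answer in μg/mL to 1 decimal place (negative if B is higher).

-2.3 μg/mL

Regimen A: f = (1/2)^(70/29) ≈ 0.1877; Cmin,ss = (1319/231)·f/(1−f) ≈ 1.319 μg/mL.
Regimen B: f = (1/2)^(19/29) ≈ 0.6350; Cmin,ss = (486/231)·f/(1−f) ≈ 3.660 μg/mL.
Difference ≈ 1.319 − 3.660 ≈ -2.341 μg/mL.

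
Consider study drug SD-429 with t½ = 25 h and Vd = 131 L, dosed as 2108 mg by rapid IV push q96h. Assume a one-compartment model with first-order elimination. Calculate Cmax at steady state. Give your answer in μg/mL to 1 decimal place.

k = ln2/t½ = ln2/25 ≈ 0.027726 h⁻¹; fraction remaining f = e^(−kτ) = e^(−0.027726×96) ≈ 0.0698.
Accumulation ratio R = 1/(1 − f) ≈ 1/0.9302 ≈ 1.0750.
Single-dose peak C₀ = D/Vd = 2108/131 ≈ 16.092 μg/mL.
Steady-state peak Cmax,ss = C₀·R ≈ 16.092 × 1.0750 ≈ 17.299 μg/mL.

17.3 μg/mL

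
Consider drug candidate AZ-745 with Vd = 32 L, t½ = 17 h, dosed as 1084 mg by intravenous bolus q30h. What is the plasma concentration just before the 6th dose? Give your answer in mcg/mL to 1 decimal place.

f = (1/2)^(τ/t½) = (1/2)^(30/17) ≈ 0.2943.
C₀ = D/Vd = 1084/32 ≈ 33.875 mcg/mL.
Before the 6th dose, 5 doses have been given. Superposition: Cmin = C₀·(f + f² + … + f^5).
≈ 33.875 × (0.2943 + 0.0866 + 0.0255 + 0.0075 + 0.0022) ≈ 33.875 × 0.4161 ≈ 14.095 mcg/mL.

14.1 mcg/mL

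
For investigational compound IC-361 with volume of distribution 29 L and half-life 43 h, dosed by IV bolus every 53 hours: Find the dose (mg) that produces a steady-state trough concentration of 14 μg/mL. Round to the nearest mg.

548 mg

τ/t½ = 53/43 ≈ 1.2326, so f = (1/2)^(53/43) ≈ 0.425562.
Cmin,ss = (D/Vd)·f/(1−f), so D = Cmin,ss·Vd·(1−f)/f.
D = 14 × 29 × (1−f)/f ≈ 14 × 29 × 1.34983 ≈ 548.03 mg.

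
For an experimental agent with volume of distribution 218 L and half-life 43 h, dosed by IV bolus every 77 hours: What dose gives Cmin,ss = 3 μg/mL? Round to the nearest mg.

τ/t½ = 77/43 ≈ 1.7907, so f = (1/2)^(77/43) ≈ 0.289032.
Cmin,ss = (D/Vd)·f/(1−f), so D = Cmin,ss·Vd·(1−f)/f.
D = 3 × 218 × (1−f)/f ≈ 3 × 218 × 2.45982 ≈ 1608.72 mg.

1609 mg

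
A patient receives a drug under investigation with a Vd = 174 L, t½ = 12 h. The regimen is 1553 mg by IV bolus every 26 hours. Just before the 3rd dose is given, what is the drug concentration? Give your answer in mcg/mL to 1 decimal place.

f = (1/2)^(τ/t½) = (1/2)^(26/12) ≈ 0.2227.
C₀ = D/Vd = 1553/174 ≈ 8.925 mcg/mL.
Before the 3rd dose, 2 doses have been given. Superposition: Cmin = C₀·(f + f²).
≈ 8.925 × (0.2227 + 0.0496) ≈ 8.925 × 0.2723 ≈ 2.430 mcg/mL.

2.4 mcg/mL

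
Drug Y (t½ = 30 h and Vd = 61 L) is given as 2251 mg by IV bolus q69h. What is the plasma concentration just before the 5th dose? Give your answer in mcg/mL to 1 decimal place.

9.4 mcg/mL

f = (1/2)^(τ/t½) = (1/2)^(69/30) ≈ 0.2031.
C₀ = D/Vd = 2251/61 ≈ 36.902 mcg/mL.
Before the 5th dose, 4 doses have been given. Superposition: Cmin = C₀·(f + f² + … + f^4).
≈ 36.902 × (0.2031 + 0.0412 + 0.0084 + 0.0017) ≈ 36.902 × 0.2544 ≈ 9.388 mcg/mL.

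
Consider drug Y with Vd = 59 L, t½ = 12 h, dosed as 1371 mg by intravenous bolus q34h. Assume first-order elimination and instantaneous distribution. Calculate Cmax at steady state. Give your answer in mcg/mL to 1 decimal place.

27.0 mcg/mL

τ/t½ = 34/12 ≈ 2.8333, so fraction remaining f = (1/2)^(34/12) ≈ 0.1403.
At steady state, accumulation factor R = 1/(1 − e^(−kτ)) ≈ 1.1632.
Each bolus raises the concentration by D/Vd = 1371/59 ≈ 23.237 mcg/mL.
Cmax,ss = C₀/(1 − f) ≈ 23.237/0.8597 ≈ 27.029 mcg/mL.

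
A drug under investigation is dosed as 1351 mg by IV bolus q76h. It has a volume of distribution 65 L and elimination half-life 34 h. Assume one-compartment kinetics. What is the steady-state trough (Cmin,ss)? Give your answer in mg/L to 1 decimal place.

τ/t½ = 76/34 ≈ 2.2353, so fraction remaining f = (1/2)^(76/34) ≈ 0.2124.
Single-dose peak C₀ = D/Vd = 1351/65 ≈ 20.785 mg/L.
Steady-state trough Cmin,ss = C₀·f/(1−f) ≈ 20.785 × 0.2124/0.7876 ≈ 5.605 mg/L.

5.6 mg/L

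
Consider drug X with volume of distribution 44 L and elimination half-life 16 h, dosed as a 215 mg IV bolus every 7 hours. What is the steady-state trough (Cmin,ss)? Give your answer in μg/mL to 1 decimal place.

13.8 μg/mL

k = ln2/t½ = ln2/16 ≈ 0.043322 h⁻¹; fraction remaining f = e^(−kτ) = e^(−0.043322×7) ≈ 0.7384.
Accumulation ratio R = 1/(1 − f) ≈ 1/0.2616 ≈ 3.8226.
Each bolus raises the concentration by D/Vd = 215/44 ≈ 4.886 μg/mL.
Cmax,ss = C₀/(1 − f) ≈ 4.886/0.2616 ≈ 18.677 μg/mL.
Steady-state trough Cmin,ss = Cmax,ss·f ≈ 18.677 × 0.7384 ≈ 13.791 μg/mL.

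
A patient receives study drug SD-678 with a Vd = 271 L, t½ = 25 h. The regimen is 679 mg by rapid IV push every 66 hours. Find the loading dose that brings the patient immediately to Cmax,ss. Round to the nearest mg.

f = (1/2)^(66/25) ≈ 0.160428; accumulation ratio R = 1/(1−f) ≈ 1.19108.
Loading dose to hit Cmax,ss on first dose: D_load = D_maint·R ≈ 679 × 1.19108 ≈ 808.74 mg.

809 mg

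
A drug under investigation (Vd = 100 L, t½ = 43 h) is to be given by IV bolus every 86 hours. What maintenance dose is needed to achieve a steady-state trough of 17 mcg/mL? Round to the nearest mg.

5100 mg

τ/t½ = 86/43 ≈ 2, so f = (1/2)^(86/43) ≈ 0.250000.
Cmin,ss = (D/Vd)·f/(1−f), so D = Cmin,ss·Vd·(1−f)/f.
D = 17 × 100 × (1−f)/f ≈ 17 × 100 × 3.00000 ≈ 5100.00 mg.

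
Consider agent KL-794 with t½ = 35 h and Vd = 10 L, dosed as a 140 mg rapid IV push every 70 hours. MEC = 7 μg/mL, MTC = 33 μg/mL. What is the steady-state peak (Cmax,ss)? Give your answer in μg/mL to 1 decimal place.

18.7 μg/mL

The dosing interval is 2 half-lives, so f = 2^(−2) = 0.25.
At steady state, R = 1/(1 − 0.25) = 4/3.
Single-dose peak C₀ = D/Vd = 140/10 = 14 μg/mL.
Steady-state peak Cmax,ss = C₀·R = 14 × 4/3 ≈ 18.667 μg/mL.
Peak 18.7 μg/mL vs MTC 33 μg/mL: below toxic threshold.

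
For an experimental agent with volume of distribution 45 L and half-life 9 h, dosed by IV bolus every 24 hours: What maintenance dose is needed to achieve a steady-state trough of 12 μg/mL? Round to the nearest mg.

τ/t½ = 24/9 ≈ 2.6667, so f = (1/2)^(24/9) ≈ 0.157490.
Cmin,ss = (D/Vd)·f/(1−f), so D = Cmin,ss·Vd·(1−f)/f.
D = 12 × 45 × (1−f)/f ≈ 12 × 45 × 5.34961 ≈ 2888.79 mg.

2889 mg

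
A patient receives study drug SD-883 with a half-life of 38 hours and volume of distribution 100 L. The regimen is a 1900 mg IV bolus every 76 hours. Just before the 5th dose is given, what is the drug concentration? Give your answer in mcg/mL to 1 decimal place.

f = (1/2)^(τ/t½) = (1/2)^(76/38) ≈ 0.2500.
C₀ = D/Vd = 1900/100 ≈ 19.000 mcg/mL.
Before the 5th dose, 4 doses have been given. Superposition: Cmin = C₀·(f + f² + … + f^4).
≈ 19.000 × (0.2500 + 0.0625 + 0.0156 + 0.0039) ≈ 19.000 × 0.3320 ≈ 6.308 mcg/mL.

6.3 mcg/mL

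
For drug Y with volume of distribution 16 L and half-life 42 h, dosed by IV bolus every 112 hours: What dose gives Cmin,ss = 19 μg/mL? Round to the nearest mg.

1626 mg

τ/t½ = 112/42 ≈ 2.6667, so f = (1/2)^(112/42) ≈ 0.157490.
Cmin,ss = (D/Vd)·f/(1−f), so D = Cmin,ss·Vd·(1−f)/f.
D = 19 × 16 × (1−f)/f ≈ 19 × 16 × 5.34961 ≈ 1626.28 mg.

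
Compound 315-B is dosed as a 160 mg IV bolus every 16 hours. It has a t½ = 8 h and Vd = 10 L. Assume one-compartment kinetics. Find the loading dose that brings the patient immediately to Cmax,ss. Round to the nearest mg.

f = (1/2)^(16/8) ≈ 0.250000; accumulation ratio R = 1/(1−f) ≈ 1.33333.
Loading dose to hit Cmax,ss on first dose: D_load = D_maint·R ≈ 160 × 1.33333 ≈ 213.33 mg.

213 mg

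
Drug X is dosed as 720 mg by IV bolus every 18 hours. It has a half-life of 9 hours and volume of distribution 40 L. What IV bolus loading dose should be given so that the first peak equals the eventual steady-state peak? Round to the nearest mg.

960 mg

f = (1/2)^(18/9) ≈ 0.250000; accumulation ratio R = 1/(1−f) ≈ 1.33333.
Loading dose to hit Cmax,ss on first dose: D_load = D_maint·R ≈ 720 × 1.33333 ≈ 960.00 mg.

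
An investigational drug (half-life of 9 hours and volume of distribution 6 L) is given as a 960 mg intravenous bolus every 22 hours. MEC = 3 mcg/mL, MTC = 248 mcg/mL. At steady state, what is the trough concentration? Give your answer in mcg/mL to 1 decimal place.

τ/t½ = 22/9 ≈ 2.4444, so fraction remaining f = (1/2)^(22/9) ≈ 0.1837.
Single-dose peak C₀ = D/Vd = 960/6 ≈ 160.000 mcg/mL.
Steady-state trough Cmin,ss = C₀·f/(1−f) ≈ 160.000 × 0.1837/0.8163 ≈ 36.006 mcg/mL.
Trough 36.0 mcg/mL vs MEC 3 mcg/mL: adequate.

36.0 mcg/mL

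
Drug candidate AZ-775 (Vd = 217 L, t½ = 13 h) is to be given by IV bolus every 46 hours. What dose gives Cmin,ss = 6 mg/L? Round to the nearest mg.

τ/t½ = 46/13 ≈ 3.5385, so f = (1/2)^(46/13) ≈ 0.086063.
Cmin,ss = (D/Vd)·f/(1−f), so D = Cmin,ss·Vd·(1−f)/f.
D = 6 × 217 × (1−f)/f ≈ 6 × 217 × 10.61940 ≈ 13826.46 mg.

13826 mg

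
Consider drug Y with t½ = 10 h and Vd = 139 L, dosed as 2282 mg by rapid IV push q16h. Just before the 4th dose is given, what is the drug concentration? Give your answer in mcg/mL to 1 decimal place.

7.8 mcg/mL

f = (1/2)^(τ/t½) = (1/2)^(16/10) ≈ 0.3299.
C₀ = D/Vd = 2282/139 ≈ 16.417 mcg/mL.
Before the 4th dose, 3 doses have been given. Superposition: Cmin = C₀·(f + f² + … + f^3).
≈ 16.417 × (0.3299 + 0.1088 + 0.0359) ≈ 16.417 × 0.4746 ≈ 7.792 mcg/mL.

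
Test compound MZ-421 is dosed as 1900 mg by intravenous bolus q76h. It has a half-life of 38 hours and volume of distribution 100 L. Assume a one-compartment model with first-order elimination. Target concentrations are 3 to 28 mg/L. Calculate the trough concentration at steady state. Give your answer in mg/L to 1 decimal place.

6.3 mg/L

The dosing interval is 2 half-lives, so f = 2^(−2) = 0.25.
Accumulation ratio R = 1/(1 − f) = 1/0.75 = 4/3.
Single-dose peak C₀ = D/Vd = 1900/100 = 19 mg/L.
Steady-state peak Cmax,ss = C₀·R = 19 × 4/3 ≈ 25.333 mg/L.
Steady-state trough Cmin,ss = Cmax,ss·f ≈ 25.333 × 0.25 ≈ 6.333 mg/L.
Trough 6.3 mg/L vs MEC 3 mg/L: adequate.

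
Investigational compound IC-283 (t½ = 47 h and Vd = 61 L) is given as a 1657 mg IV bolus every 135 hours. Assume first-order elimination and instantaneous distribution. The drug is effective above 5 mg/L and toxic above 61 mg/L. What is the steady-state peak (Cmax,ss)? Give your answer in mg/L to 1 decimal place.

31.5 mg/L

τ/t½ = 135/47 ≈ 2.8723, so fraction remaining f = (1/2)^(135/47) ≈ 0.1366.
Accumulation ratio R = 1/(1 − f) ≈ 1/0.8634 ≈ 1.1582.
Each bolus raises the concentration by D/Vd = 1657/61 ≈ 27.164 mg/L.
Cmax,ss = C₀/(1 − f) ≈ 27.164/0.8634 ≈ 31.462 mg/L.
Peak 31.5 mg/L vs MTC 61 mg/L: below toxic threshold.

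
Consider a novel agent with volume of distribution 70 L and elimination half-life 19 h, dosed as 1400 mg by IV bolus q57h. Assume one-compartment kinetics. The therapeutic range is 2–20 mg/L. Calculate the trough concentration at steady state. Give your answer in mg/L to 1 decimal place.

2.9 mg/L

τ = 57 h = 3 half-lives, so f = (1/2)^3 = 0.125.
At steady state, R = 1/(1 − 0.125) = 8/7.
Single-dose peak C₀ = D/Vd = 1400/70 = 20 mg/L.
Steady-state peak Cmax,ss = C₀·R = 20 × 8/7 ≈ 22.857 mg/L.
Steady-state trough Cmin,ss = Cmax,ss·f ≈ 22.857 × 0.125 ≈ 2.857 mg/L.
Trough 2.9 mg/L vs MEC 2 mg/L: adequate.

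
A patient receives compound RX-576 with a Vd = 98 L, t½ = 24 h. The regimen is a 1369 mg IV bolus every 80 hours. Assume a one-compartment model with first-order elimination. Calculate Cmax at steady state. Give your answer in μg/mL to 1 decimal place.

Over one 80-h interval, 80/24 ≈ 3.3333 half-lives elapse, leaving f ≈ 0.0992 of each dose.
At steady state, accumulation factor R = 1/(1 − e^(−kτ)) ≈ 1.1101.
Each bolus raises the concentration by D/Vd = 1369/98 ≈ 13.969 μg/mL.
Steady-state peak Cmax,ss = C₀·R ≈ 13.969 × 1.1101 ≈ 15.507 μg/mL.

15.5 μg/mL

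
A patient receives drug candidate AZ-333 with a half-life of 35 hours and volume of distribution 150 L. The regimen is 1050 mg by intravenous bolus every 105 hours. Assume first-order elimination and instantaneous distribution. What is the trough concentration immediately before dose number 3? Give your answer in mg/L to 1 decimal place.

1.0 mg/L

f = (1/2)^(τ/t½) = (1/2)^(105/35) ≈ 0.1250.
C₀ = D/Vd = 1050/150 ≈ 7.000 mg/L.
Before the 3rd dose, 2 doses have been given. Superposition: Cmin = C₀·(f + f²).
≈ 7.000 × (0.1250 + 0.0156) ≈ 7.000 × 0.1406 ≈ 0.984 mg/L.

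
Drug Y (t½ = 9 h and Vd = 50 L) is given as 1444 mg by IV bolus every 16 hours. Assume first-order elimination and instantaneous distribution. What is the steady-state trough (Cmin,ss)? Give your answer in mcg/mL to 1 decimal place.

k = ln2/t½ = ln2/9 ≈ 0.077016 h⁻¹; fraction remaining f = e^(−kτ) = e^(−0.077016×16) ≈ 0.2916.
At steady state, accumulation factor R = 1/(1 − e^(−kτ)) ≈ 1.4116.
Each bolus raises the concentration by D/Vd = 1444/50 ≈ 28.880 mcg/mL.
Cmax,ss = C₀/(1 − f) ≈ 28.880/0.7084 ≈ 40.768 mcg/mL.
Steady-state trough Cmin,ss = Cmax,ss·f ≈ 40.768 × 0.2916 ≈ 11.888 mcg/mL.

11.9 mcg/mL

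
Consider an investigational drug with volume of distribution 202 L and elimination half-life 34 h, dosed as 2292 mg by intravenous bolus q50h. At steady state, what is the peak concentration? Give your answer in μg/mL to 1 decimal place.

Over one 50-h interval, 50/34 ≈ 1.4706 half-lives elapse, leaving f ≈ 0.3608 of each dose.
At steady state, accumulation factor R = 1/(1 − e^(−kτ)) ≈ 1.5645.
Single-dose peak C₀ = D/Vd = 2292/202 ≈ 11.347 μg/mL.
Steady-state peak Cmax,ss = C₀·R ≈ 11.347 × 1.5645 ≈ 17.752 μg/mL.

17.8 μg/mL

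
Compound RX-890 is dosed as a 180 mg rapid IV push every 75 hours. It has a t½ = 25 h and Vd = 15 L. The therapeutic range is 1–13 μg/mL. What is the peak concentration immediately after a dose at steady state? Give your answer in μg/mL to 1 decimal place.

13.7 μg/mL

τ = 75 h = 3 half-lives, so f = (1/2)^3 = 0.125.
Accumulation ratio R = 1/(1 − f) = 1/0.875 = 8/7.
Single-dose peak C₀ = D/Vd = 180/15 = 12 μg/mL.
Steady-state peak Cmax,ss = C₀·R = 12 × 8/7 ≈ 13.714 μg/mL.
Peak 13.7 μg/mL vs MTC 13 μg/mL: exceeds toxic threshold.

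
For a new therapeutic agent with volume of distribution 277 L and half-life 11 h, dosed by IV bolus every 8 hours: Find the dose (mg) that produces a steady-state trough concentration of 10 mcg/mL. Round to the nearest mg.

1816 mg

τ/t½ = 8/11 ≈ 0.72727, so f = (1/2)^(8/11) ≈ 0.604045.
Cmin,ss = (D/Vd)·f/(1−f), so D = Cmin,ss·Vd·(1−f)/f.
D = 10 × 277 × (1−f)/f ≈ 10 × 277 × 0.65551 ≈ 1815.76 mg.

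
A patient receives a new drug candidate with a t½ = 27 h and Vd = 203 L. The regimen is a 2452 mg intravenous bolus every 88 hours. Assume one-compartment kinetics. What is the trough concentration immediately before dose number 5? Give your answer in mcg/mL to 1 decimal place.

1.4 mcg/mL

f = (1/2)^(τ/t½) = (1/2)^(88/27) ≈ 0.1044.
C₀ = D/Vd = 2452/203 ≈ 12.079 mcg/mL.
Before the 5th dose, 4 doses have been given. Superposition: Cmin = C₀·(f + f² + … + f^4).
≈ 12.079 × (0.1044 + 0.0109 + 0.0011 + 0.0001) ≈ 12.079 × 0.1165 ≈ 1.407 mcg/mL.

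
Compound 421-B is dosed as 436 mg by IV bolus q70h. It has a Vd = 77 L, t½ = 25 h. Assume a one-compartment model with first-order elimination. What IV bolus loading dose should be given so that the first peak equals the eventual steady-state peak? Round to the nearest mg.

f = (1/2)^(70/25) ≈ 0.143587; accumulation ratio R = 1/(1−f) ≈ 1.16766.
Loading dose to hit Cmax,ss on first dose: D_load = D_maint·R ≈ 436 × 1.16766 ≈ 509.10 mg.

509 mg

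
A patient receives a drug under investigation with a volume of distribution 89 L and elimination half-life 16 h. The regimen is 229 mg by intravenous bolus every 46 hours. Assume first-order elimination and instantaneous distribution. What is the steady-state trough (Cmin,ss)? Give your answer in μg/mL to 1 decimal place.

k = ln2/t½ = ln2/16 ≈ 0.043322 h⁻¹; fraction remaining f = e^(−kτ) = e^(−0.043322×46) ≈ 0.1363.
Accumulation ratio R = 1/(1 − f) ≈ 1/0.8637 ≈ 1.1578.
Single-dose peak C₀ = D/Vd = 229/89 ≈ 2.573 μg/mL.
Steady-state peak Cmax,ss = C₀·R ≈ 2.573 × 1.1578 ≈ 2.979 μg/mL.
Steady-state trough Cmin,ss = Cmax,ss·f ≈ 2.979 × 0.1363 ≈ 0.406 μg/mL.

0.4 μg/mL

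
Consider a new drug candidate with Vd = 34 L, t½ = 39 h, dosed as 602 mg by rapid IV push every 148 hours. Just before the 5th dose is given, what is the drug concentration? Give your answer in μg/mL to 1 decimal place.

f = (1/2)^(τ/t½) = (1/2)^(148/39) ≈ 0.0720.
C₀ = D/Vd = 602/34 ≈ 17.706 μg/mL.
Before the 5th dose, 4 doses have been given. Superposition: Cmin = C₀·(f + f² + … + f^4).
≈ 17.706 × (0.0720 + 0.0052 + 0.0004 + 0.0000) ≈ 17.706 × 0.0776 ≈ 1.374 μg/mL.

1.4 μg/mL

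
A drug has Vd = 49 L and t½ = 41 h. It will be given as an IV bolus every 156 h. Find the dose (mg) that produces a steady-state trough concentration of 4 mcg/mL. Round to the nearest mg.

2543 mg

τ/t½ = 156/41 ≈ 3.8049, so f = (1/2)^(156/41) ≈ 0.071551.
Cmin,ss = (D/Vd)·f/(1−f), so D = Cmin,ss·Vd·(1−f)/f.
D = 4 × 49 × (1−f)/f ≈ 4 × 49 × 12.97605 ≈ 2543.31 mg.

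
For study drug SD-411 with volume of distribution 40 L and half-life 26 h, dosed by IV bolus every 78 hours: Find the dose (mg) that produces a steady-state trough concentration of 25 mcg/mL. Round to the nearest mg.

τ/t½ = 78/26 ≈ 3, so f = (1/2)^(78/26) ≈ 0.125000.
Cmin,ss = (D/Vd)·f/(1−f), so D = Cmin,ss·Vd·(1−f)/f.
D = 25 × 40 × (1−f)/f ≈ 25 × 40 × 7.00000 ≈ 7000.00 mg.

7000 mg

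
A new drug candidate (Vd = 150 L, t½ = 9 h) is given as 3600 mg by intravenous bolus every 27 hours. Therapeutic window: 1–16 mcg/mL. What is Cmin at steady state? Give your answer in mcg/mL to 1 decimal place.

3.4 mcg/mL

The dosing interval is 3 half-lives, so f = 2^(−3) = 0.125.
At steady state, R = 1/(1 − 0.125) = 8/7.
Single-dose peak C₀ = D/Vd = 3600/150 = 24 mcg/mL.
Steady-state peak Cmax,ss = C₀·R = 24 × 8/7 ≈ 27.429 mcg/mL.
Steady-state trough Cmin,ss = Cmax,ss·f ≈ 27.429 × 0.125 ≈ 3.429 mcg/mL.
Trough 3.4 mcg/mL vs MEC 1 mcg/mL: adequate.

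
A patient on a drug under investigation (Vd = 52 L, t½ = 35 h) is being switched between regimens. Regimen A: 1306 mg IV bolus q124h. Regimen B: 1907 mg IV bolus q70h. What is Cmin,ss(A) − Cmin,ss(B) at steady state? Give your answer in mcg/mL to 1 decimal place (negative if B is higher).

-9.9 mcg/mL

Regimen A: f = (1/2)^(124/35) ≈ 0.0858; Cmin,ss = (1306/52)·f/(1−f) ≈ 2.357 mcg/mL.
Regimen B: f = (1/2)^(70/35) ≈ 0.2500; Cmin,ss = (1907/52)·f/(1−f) ≈ 12.224 mcg/mL.
Difference ≈ 2.357 − 12.224 ≈ -9.867 mcg/mL.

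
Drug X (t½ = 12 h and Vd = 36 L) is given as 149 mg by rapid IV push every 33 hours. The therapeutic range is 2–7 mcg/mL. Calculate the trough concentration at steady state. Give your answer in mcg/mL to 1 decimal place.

0.7 mcg/mL

Over one 33-h interval, 33/12 ≈ 2.75 half-lives elapse, leaving f ≈ 0.1487 of each dose.
Each bolus raises the concentration by D/Vd = 149/36 ≈ 4.139 mcg/mL.
Steady-state trough Cmin,ss = C₀·f/(1−f) ≈ 4.139 × 0.1487/0.8513 ≈ 0.723 mcg/mL.
Trough 0.7 mcg/mL vs MEC 2 mcg/mL: subtherapeutic.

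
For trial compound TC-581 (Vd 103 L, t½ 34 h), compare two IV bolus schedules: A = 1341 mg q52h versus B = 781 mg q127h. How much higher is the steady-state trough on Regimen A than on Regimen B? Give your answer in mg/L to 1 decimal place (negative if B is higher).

Regimen A: f = (1/2)^(52/34) ≈ 0.3464; Cmin,ss = (1341/103)·f/(1−f) ≈ 6.900 mg/L.
Regimen B: f = (1/2)^(127/34) ≈ 0.0751; Cmin,ss = (781/103)·f/(1−f) ≈ 0.616 mg/L.
Difference ≈ 6.900 − 0.616 ≈ 6.284 mg/L.

6.3 mg/L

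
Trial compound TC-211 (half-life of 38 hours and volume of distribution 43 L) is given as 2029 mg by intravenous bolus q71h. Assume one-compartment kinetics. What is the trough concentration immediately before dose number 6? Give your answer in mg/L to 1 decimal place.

f = (1/2)^(τ/t½) = (1/2)^(71/38) ≈ 0.2739.
C₀ = D/Vd = 2029/43 ≈ 47.186 mg/L.
Before the 6th dose, 5 doses have been given. Superposition: Cmin = C₀·(f + f² + … + f^5).
≈ 47.186 × (0.2739 + 0.0750 + 0.0205 + 0.0056 + 0.0015) ≈ 47.186 × 0.3765 ≈ 17.766 mg/L.

17.8 mg/L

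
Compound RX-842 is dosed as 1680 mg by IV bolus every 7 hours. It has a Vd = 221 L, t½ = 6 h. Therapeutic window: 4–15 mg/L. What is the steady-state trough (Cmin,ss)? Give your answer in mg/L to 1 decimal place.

k = ln2/t½ = ln2/6 ≈ 0.115525 h⁻¹; fraction remaining f = e^(−kτ) = e^(−0.115525×7) ≈ 0.4454.
At steady state, accumulation factor R = 1/(1 − e^(−kτ)) ≈ 1.8031.
Each bolus raises the concentration by D/Vd = 1680/221 ≈ 7.602 mg/L.
Steady-state peak Cmax,ss = C₀·R ≈ 7.602 × 1.8031 ≈ 13.707 mg/L.
Steady-state trough Cmin,ss = Cmax,ss·f ≈ 13.707 × 0.4454 ≈ 6.105 mg/L.
Trough 6.1 mg/L vs MEC 4 mg/L: adequate.

6.1 mg/L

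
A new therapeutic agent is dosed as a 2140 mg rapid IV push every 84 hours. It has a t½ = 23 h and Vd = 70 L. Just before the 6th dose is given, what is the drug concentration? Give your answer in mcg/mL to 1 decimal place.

2.6 mcg/mL

f = (1/2)^(τ/t½) = (1/2)^(84/23) ≈ 0.0795.
C₀ = D/Vd = 2140/70 ≈ 30.571 mcg/mL.
Before the 6th dose, 5 doses have been given. Superposition: Cmin = C₀·(f + f² + … + f^5).
≈ 30.571 × (0.0795 + 0.0063 + 0.0005 + 0.0000 + 0.0000) ≈ 30.571 × 0.0863 ≈ 2.638 mcg/mL.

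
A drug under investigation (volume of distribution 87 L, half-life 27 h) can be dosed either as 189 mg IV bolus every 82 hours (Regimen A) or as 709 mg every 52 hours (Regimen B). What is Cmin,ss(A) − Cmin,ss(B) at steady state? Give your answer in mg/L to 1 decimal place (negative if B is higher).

-2.6 mg/L

Regimen A: f = (1/2)^(82/27) ≈ 0.1218; Cmin,ss = (189/87)·f/(1−f) ≈ 0.301 mg/L.
Regimen B: f = (1/2)^(52/27) ≈ 0.2632; Cmin,ss = (709/87)·f/(1−f) ≈ 2.911 mg/L.
Difference ≈ 0.301 − 2.911 ≈ -2.610 mg/L.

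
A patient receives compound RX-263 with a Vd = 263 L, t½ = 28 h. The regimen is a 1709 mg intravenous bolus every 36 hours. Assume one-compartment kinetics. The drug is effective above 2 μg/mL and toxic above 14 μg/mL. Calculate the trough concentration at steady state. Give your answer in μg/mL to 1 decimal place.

τ/t½ = 36/28 ≈ 1.2857, so fraction remaining f = (1/2)^(36/28) ≈ 0.4102.
Accumulation ratio R = 1/(1 − f) ≈ 1/0.5898 ≈ 1.6955.
Each bolus raises the concentration by D/Vd = 1709/263 ≈ 6.498 μg/mL.
Steady-state peak Cmax,ss = C₀·R ≈ 6.498 × 1.6955 ≈ 11.017 μg/mL.
Steady-state trough Cmin,ss = Cmax,ss·f ≈ 11.017 × 0.4102 ≈ 4.519 μg/mL.
Trough 4.5 μg/mL vs MEC 2 μg/mL: adequate.

4.5 μg/mL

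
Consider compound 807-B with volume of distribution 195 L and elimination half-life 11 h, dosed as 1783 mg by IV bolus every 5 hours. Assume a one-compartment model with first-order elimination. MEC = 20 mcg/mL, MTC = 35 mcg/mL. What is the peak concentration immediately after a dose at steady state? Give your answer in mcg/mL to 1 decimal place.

τ/t½ = 5/11 ≈ 0.45455, so fraction remaining f = (1/2)^(5/11) ≈ 0.7297.
At steady state, accumulation factor R = 1/(1 − e^(−kτ)) ≈ 3.6996.
Single-dose peak C₀ = D/Vd = 1783/195 ≈ 9.144 mcg/mL.
Steady-state peak Cmax,ss = C₀·R ≈ 9.144 × 3.6996 ≈ 33.829 mcg/mL.
Peak 33.8 mcg/mL vs MTC 35 mcg/mL: below toxic threshold.

33.8 mcg/mL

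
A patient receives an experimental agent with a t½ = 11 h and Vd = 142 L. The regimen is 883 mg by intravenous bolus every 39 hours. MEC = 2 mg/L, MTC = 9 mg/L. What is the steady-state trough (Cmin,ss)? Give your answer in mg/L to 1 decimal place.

0.6 mg/L

τ/t½ = 39/11 ≈ 3.5455, so fraction remaining f = (1/2)^(39/11) ≈ 0.0856.
Accumulation ratio R = 1/(1 − f) ≈ 1/0.9144 ≈ 1.0936.
Each bolus raises the concentration by D/Vd = 883/142 ≈ 6.218 mg/L.
Cmax,ss = C₀/(1 − f) ≈ 6.218/0.9144 ≈ 6.800 mg/L.
One interval later, Cmin,ss = Cmax,ss·e^(−kτ) ≈ 6.800 × 0.0856 ≈ 0.582 mg/L.
Trough 0.6 mg/L vs MEC 2 mg/L: subtherapeutic.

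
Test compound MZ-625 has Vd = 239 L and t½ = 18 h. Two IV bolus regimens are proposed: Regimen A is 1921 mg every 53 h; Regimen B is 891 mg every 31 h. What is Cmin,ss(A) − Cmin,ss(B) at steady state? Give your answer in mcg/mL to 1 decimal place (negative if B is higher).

-0.4 mcg/mL

Regimen A: f = (1/2)^(53/18) ≈ 0.1299; Cmin,ss = (1921/239)·f/(1−f) ≈ 1.200 mcg/mL.
Regimen B: f = (1/2)^(31/18) ≈ 0.3031; Cmin,ss = (891/239)·f/(1−f) ≈ 1.621 mcg/mL.
Difference ≈ 1.200 − 1.621 ≈ -0.421 mcg/mL.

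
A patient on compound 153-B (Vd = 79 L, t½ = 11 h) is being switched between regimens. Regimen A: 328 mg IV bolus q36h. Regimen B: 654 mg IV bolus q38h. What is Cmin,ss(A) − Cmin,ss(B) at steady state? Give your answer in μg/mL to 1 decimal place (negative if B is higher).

Regimen A: f = (1/2)^(36/11) ≈ 0.1035; Cmin,ss = (328/79)·f/(1−f) ≈ 0.479 μg/mL.
Regimen B: f = (1/2)^(38/11) ≈ 0.0912; Cmin,ss = (654/79)·f/(1−f) ≈ 0.831 μg/mL.
Difference ≈ 0.479 − 0.831 ≈ -0.352 μg/mL.

-0.4 μg/mL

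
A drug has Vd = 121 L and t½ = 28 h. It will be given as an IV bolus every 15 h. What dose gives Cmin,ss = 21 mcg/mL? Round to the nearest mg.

1143 mg

τ/t½ = 15/28 ≈ 0.53571, so f = (1/2)^(15/28) ≈ 0.689817.
Cmin,ss = (D/Vd)·f/(1−f), so D = Cmin,ss·Vd·(1−f)/f.
D = 21 × 121 × (1−f)/f ≈ 21 × 121 × 0.44966 ≈ 1142.59 mg.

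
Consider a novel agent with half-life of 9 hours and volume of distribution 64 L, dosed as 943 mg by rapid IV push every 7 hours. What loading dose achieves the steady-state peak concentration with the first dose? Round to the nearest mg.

2263 mg

f = (1/2)^(7/9) ≈ 0.583265; accumulation ratio R = 1/(1−f) ≈ 2.39961.
Loading dose to hit Cmax,ss on first dose: D_load = D_maint·R ≈ 943 × 2.39961 ≈ 2262.83 mg.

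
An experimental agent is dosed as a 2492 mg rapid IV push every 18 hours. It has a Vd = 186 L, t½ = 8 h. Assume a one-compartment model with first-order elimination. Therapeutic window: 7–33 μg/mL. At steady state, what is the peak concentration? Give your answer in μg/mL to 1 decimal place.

17.0 μg/mL

τ/t½ = 18/8 ≈ 2.25, so fraction remaining f = (1/2)^(18/8) ≈ 0.2102.
Accumulation ratio R = 1/(1 − f) ≈ 1/0.7898 ≈ 1.2661.
Each bolus raises the concentration by D/Vd = 2492/186 ≈ 13.398 μg/mL.
Steady-state peak Cmax,ss = C₀·R ≈ 13.398 × 1.2661 ≈ 16.963 μg/mL.
Peak 17.0 μg/mL vs MTC 33 μg/mL: below toxic threshold.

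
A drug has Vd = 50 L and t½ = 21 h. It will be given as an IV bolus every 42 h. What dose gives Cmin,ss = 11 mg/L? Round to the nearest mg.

τ/t½ = 42/21 ≈ 2, so f = (1/2)^(42/21) ≈ 0.250000.
Cmin,ss = (D/Vd)·f/(1−f), so D = Cmin,ss·Vd·(1−f)/f.
D = 11 × 50 × (1−f)/f ≈ 11 × 50 × 3.00000 ≈ 1650.00 mg.

1650 mg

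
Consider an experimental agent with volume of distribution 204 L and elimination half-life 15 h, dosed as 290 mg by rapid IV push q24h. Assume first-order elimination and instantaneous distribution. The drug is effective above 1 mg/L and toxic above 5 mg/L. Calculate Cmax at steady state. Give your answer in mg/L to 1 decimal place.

2.1 mg/L

k = ln2/t½ = ln2/15 ≈ 0.046210 h⁻¹; fraction remaining f = e^(−kτ) = e^(−0.046210×24) ≈ 0.3299.
Accumulation ratio R = 1/(1 − f) ≈ 1/0.6701 ≈ 1.4923.
Single-dose peak C₀ = D/Vd = 290/204 ≈ 1.422 mg/L.
Cmax,ss = C₀/(1 − f) ≈ 1.422/0.6701 ≈ 2.122 mg/L.
Peak 2.1 mg/L vs MTC 5 mg/L: below toxic threshold.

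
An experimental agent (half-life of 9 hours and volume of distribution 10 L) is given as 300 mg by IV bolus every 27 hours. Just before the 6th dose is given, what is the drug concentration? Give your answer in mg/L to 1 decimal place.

f = (1/2)^(τ/t½) = (1/2)^(27/9) ≈ 0.1250.
C₀ = D/Vd = 300/10 ≈ 30.000 mg/L.
Before the 6th dose, 5 doses have been given. Superposition: Cmin = C₀·(f + f² + … + f^5).
≈ 30.000 × (0.1250 + 0.0156 + 0.0020 + 0.0002 + 0.0000) ≈ 30.000 × 0.1428 ≈ 4.284 mg/L.

4.3 mg/L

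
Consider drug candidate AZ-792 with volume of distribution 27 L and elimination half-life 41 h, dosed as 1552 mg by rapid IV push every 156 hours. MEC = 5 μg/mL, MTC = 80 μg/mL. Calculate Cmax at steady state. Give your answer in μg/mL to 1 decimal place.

τ/t½ = 156/41 ≈ 3.8049, so fraction remaining f = (1/2)^(156/41) ≈ 0.0716.
At steady state, accumulation factor R = 1/(1 − e^(−kτ)) ≈ 1.0771.
Single-dose peak C₀ = D/Vd = 1552/27 ≈ 57.481 μg/mL.
Cmax,ss = C₀/(1 − f) ≈ 57.481/0.9284 ≈ 61.914 μg/mL.
Peak 61.9 μg/mL vs MTC 80 μg/mL: below toxic threshold.

61.9 μg/mL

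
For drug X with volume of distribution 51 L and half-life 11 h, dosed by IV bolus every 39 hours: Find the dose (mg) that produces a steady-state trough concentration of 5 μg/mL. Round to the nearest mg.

2722 mg

τ/t½ = 39/11 ≈ 3.5455, so f = (1/2)^(39/11) ≈ 0.085647.
Cmin,ss = (D/Vd)·f/(1−f), so D = Cmin,ss·Vd·(1−f)/f.
D = 5 × 51 × (1−f)/f ≈ 5 × 51 × 10.67583 ≈ 2722.34 mg.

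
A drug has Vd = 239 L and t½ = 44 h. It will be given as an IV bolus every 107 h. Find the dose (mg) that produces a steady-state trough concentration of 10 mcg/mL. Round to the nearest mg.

τ/t½ = 107/44 ≈ 2.4318, so f = (1/2)^(107/44) ≈ 0.185332.
Cmin,ss = (D/Vd)·f/(1−f), so D = Cmin,ss·Vd·(1−f)/f.
D = 10 × 239 × (1−f)/f ≈ 10 × 239 × 4.39572 ≈ 10505.77 mg.

10506 mg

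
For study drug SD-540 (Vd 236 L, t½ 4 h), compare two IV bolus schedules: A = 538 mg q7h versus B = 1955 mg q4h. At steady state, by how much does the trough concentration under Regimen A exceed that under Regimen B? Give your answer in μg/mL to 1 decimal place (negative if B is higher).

-7.3 μg/mL

Regimen A: f = (1/2)^(7/4) ≈ 0.2973; Cmin,ss = (538/236)·f/(1−f) ≈ 0.964 μg/mL.
Regimen B: f = (1/2)^(4/4) ≈ 0.5000; Cmin,ss = (1955/236)·f/(1−f) ≈ 8.284 μg/mL.
Difference ≈ 0.964 − 8.284 ≈ -7.320 μg/mL.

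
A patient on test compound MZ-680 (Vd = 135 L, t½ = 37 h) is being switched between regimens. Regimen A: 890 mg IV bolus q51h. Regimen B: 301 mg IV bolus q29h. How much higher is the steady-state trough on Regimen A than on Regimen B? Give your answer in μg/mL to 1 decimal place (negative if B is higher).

1.0 μg/mL

Regimen A: f = (1/2)^(51/37) ≈ 0.3847; Cmin,ss = (890/135)·f/(1−f) ≈ 4.122 μg/mL.
Regimen B: f = (1/2)^(29/37) ≈ 0.5808; Cmin,ss = (301/135)·f/(1−f) ≈ 3.089 μg/mL.
Difference ≈ 4.122 − 3.089 ≈ 1.033 μg/mL.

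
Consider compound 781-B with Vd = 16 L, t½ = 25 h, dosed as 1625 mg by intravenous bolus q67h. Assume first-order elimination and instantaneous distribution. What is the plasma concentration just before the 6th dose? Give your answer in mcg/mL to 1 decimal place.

f = (1/2)^(τ/t½) = (1/2)^(67/25) ≈ 0.1560.
C₀ = D/Vd = 1625/16 ≈ 101.562 mcg/mL.
Before the 6th dose, 5 doses have been given. Superposition: Cmin = C₀·(f + f² + … + f^5).
≈ 101.562 × (0.1560 + 0.0243 + 0.0038 + 0.0006 + 0.0001) ≈ 101.562 × 0.1848 ≈ 18.769 mcg/mL.

18.8 mcg/mL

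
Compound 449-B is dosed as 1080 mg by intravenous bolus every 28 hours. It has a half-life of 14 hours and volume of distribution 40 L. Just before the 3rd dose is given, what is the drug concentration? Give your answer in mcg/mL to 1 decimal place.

f = (1/2)^(τ/t½) = (1/2)^(28/14) ≈ 0.2500.
C₀ = D/Vd = 1080/40 ≈ 27.000 mcg/mL.
Before the 3rd dose, 2 doses have been given. Superposition: Cmin = C₀·(f + f²).
≈ 27.000 × (0.2500 + 0.0625) ≈ 27.000 × 0.3125 ≈ 8.438 mcg/mL.

8.4 mcg/mL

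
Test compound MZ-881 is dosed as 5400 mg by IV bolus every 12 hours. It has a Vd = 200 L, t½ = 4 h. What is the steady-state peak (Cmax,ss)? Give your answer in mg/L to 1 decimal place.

30.9 mg/L

The dosing interval is 3 half-lives, so f = 2^(−3) = 0.125.
At steady state, R = 1/(1 − 0.125) = 8/7.
Single-dose peak C₀ = D/Vd = 5400/200 = 27 mg/L.
Steady-state peak Cmax,ss = C₀·R = 27 × 8/7 ≈ 30.857 mg/L.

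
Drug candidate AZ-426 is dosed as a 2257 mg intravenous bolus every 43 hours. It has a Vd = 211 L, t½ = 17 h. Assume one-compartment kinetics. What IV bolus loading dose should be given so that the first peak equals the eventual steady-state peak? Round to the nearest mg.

f = (1/2)^(43/17) ≈ 0.173209; accumulation ratio R = 1/(1−f) ≈ 1.20950.
Loading dose to hit Cmax,ss on first dose: D_load = D_maint·R ≈ 2257 × 1.20950 ≈ 2729.84 mg.

2730 mg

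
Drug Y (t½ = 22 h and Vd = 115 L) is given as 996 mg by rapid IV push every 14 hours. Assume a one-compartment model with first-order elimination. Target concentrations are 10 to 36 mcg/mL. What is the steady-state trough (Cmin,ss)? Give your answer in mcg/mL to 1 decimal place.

τ/t½ = 14/22 ≈ 0.63636, so fraction remaining f = (1/2)^(14/22) ≈ 0.6433.
Accumulation ratio R = 1/(1 − f) ≈ 1/0.3567 ≈ 2.8035.
Single-dose peak C₀ = D/Vd = 996/115 ≈ 8.661 mcg/mL.
Steady-state peak Cmax,ss = C₀·R ≈ 8.661 × 2.8035 ≈ 24.281 mcg/mL.
One interval later, Cmin,ss = Cmax,ss·e^(−kτ) ≈ 24.281 × 0.6433 ≈ 15.620 mcg/mL.
Trough 15.6 mcg/mL vs MEC 10 mcg/mL: adequate.

15.6 mcg/mL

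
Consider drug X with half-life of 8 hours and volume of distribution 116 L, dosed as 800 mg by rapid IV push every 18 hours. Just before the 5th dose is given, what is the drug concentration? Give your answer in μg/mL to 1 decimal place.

1.8 μg/mL

f = (1/2)^(τ/t½) = (1/2)^(18/8) ≈ 0.2102.
C₀ = D/Vd = 800/116 ≈ 6.897 μg/mL.
Before the 5th dose, 4 doses have been given. Superposition: Cmin = C₀·(f + f² + … + f^4).
≈ 6.897 × (0.2102 + 0.0442 + 0.0093 + 0.0020) ≈ 6.897 × 0.2657 ≈ 1.833 μg/mL.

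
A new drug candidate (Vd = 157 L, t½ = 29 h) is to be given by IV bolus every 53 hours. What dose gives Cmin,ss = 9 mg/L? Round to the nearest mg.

3602 mg

τ/t½ = 53/29 ≈ 1.8276, so f = (1/2)^(53/29) ≈ 0.281736.
Cmin,ss = (D/Vd)·f/(1−f), so D = Cmin,ss·Vd·(1−f)/f.
D = 9 × 157 × (1−f)/f ≈ 9 × 157 × 2.54942 ≈ 3602.33 mg.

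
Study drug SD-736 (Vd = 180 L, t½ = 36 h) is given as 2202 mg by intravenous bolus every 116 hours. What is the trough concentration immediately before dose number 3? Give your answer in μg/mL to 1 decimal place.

f = (1/2)^(τ/t½) = (1/2)^(116/36) ≈ 0.1072.
C₀ = D/Vd = 2202/180 ≈ 12.233 μg/mL.
Before the 3rd dose, 2 doses have been given. Superposition: Cmin = C₀·(f + f²).
≈ 12.233 × (0.1072 + 0.0115) ≈ 12.233 × 0.1187 ≈ 1.452 μg/mL.

1.5 μg/mL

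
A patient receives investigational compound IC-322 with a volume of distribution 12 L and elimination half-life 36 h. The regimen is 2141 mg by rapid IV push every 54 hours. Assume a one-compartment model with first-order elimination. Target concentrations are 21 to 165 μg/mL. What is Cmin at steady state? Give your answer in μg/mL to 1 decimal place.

97.6 μg/mL

k = ln2/t½ = ln2/36 ≈ 0.019254 h⁻¹; fraction remaining f = e^(−kτ) = e^(−0.019254×54) ≈ 0.3536.
At steady state, accumulation factor R = 1/(1 − e^(−kτ)) ≈ 1.5470.
Single-dose peak C₀ = D/Vd = 2141/12 ≈ 178.417 μg/mL.
Cmax,ss = C₀/(1 − f) ≈ 178.417/0.6464 ≈ 276.016 μg/mL.
Steady-state trough Cmin,ss = Cmax,ss·f ≈ 276.016 × 0.3536 ≈ 97.599 μg/mL.
Trough 97.6 μg/mL vs MEC 21 μg/mL: adequate.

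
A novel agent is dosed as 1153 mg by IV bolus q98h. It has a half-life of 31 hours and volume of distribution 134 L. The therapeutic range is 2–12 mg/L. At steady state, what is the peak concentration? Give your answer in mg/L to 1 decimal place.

Over one 98-h interval, 98/31 ≈ 3.1613 half-lives elapse, leaving f ≈ 0.1118 of each dose.
At steady state, accumulation factor R = 1/(1 − e^(−kτ)) ≈ 1.1259.
Each bolus raises the concentration by D/Vd = 1153/134 ≈ 8.604 mg/L.
Steady-state peak Cmax,ss = C₀·R ≈ 8.604 × 1.1259 ≈ 9.687 mg/L.
Peak 9.7 mg/L vs MTC 12 mg/L: below toxic threshold.

9.7 mg/L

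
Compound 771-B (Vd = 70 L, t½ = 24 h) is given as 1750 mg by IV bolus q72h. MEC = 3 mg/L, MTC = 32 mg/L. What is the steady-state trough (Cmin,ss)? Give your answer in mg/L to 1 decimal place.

3.6 mg/L

τ = 72 h = 3 half-lives, so f = (1/2)^3 = 0.125.
Accumulation ratio R = 1/(1 − f) = 1/0.875 = 8/7.
Single-dose peak C₀ = D/Vd = 1750/70 = 25 mg/L.
Steady-state peak Cmax,ss = C₀·R = 25 × 8/7 ≈ 28.571 mg/L.
Steady-state trough Cmin,ss = Cmax,ss·f ≈ 28.571 × 0.125 ≈ 3.571 mg/L.
Trough 3.6 mg/L vs MEC 3 mg/L: adequate.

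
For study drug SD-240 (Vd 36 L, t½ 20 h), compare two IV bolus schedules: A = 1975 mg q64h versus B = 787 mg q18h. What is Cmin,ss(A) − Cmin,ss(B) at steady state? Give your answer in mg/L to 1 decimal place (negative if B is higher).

Regimen A: f = (1/2)^(64/20) ≈ 0.1088; Cmin,ss = (1975/36)·f/(1−f) ≈ 6.698 mg/L.
Regimen B: f = (1/2)^(18/20) ≈ 0.5359; Cmin,ss = (787/36)·f/(1−f) ≈ 25.243 mg/L.
Difference ≈ 6.698 − 25.243 ≈ -18.545 mg/L.

-18.5 mg/L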